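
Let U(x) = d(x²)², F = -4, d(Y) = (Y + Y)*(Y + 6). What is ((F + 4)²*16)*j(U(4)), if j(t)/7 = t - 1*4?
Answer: 0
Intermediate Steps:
d(Y) = 2*Y*(6 + Y) (d(Y) = (2*Y)*(6 + Y) = 2*Y*(6 + Y))
U(x) = 4*x⁴*(6 + x²)² (U(x) = (2*x²*(6 + x²))² = 4*x⁴*(6 + x²)²)
j(t) = -28 + 7*t (j(t) = 7*(t - 1*4) = 7*(t - 4) = 7*(-4 + t) = -28 + 7*t)
((F + 4)²*16)*j(U(4)) = ((-4 + 4)²*16)*(-28 + 7*(4*4⁴*(6 + 4²)²)) = (0²*16)*(-28 + 7*(4*256*(6 + 16)²)) = (0*16)*(-28 + 7*(4*256*22²)) = 0*(-28 + 7*(4*256*484)) = 0*(-28 + 7*495616) = 0*(-28 + 3469312) = 0*3469284 = 0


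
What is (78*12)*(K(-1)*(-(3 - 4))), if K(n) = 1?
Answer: 936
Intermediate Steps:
(78*12)*(K(-1)*(-(3 - 4))) = (78*12)*(1*(-(3 - 4))) = 936*(1*(-1*(-1))) = 936*(1*1) = 936*1 = 936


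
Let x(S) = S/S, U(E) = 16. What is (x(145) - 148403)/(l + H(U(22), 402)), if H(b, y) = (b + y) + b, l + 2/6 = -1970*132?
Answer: 445206/778819 ≈ 0.57164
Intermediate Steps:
l = -780121/3 (l = -1/3 - 1970*132 = -1/3 - 260040 = -780121/3 ≈ -2.6004e+5)
x(S) = 1
H(b, y) = y + 2*b
(x(145) - 148403)/(l + H(U(22), 402)) = (1 - 148403)/(-780121/3 + (402 + 2*16)) = -148402/(-780121/3 + (402 + 32)) = -148402/(-780121/3 + 434) = -148402/(-778819/3) = -148402*(-3/778819) = 445206/778819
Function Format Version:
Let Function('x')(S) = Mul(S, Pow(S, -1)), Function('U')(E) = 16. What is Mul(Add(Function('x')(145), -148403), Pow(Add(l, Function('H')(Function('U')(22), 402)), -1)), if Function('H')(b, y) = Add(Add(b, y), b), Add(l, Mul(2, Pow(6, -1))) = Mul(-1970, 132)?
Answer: Rational(445206, 778819) ≈ 0.57164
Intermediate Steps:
l = Rational(-780121, 3) (l = Add(Rational(-1, 3), Mul(-1970, 132)) = Add(Rational(-1, 3), -260040) = Rational(-780121, 3) ≈ -2.6004e+5)
Function('x')(S) = 1
Function('H')(b, y) = Add(y, Mul(2, b))
Mul(Add(Function('x')(145), -148403), Pow(Add(l, Function('H')(Function('U')(22), 402)), -1)) = Mul(Add(1, -148403), Pow(Add(Rational(-780121, 3), Add(402, Mul(2, 16))), -1)) = Mul(-148402, Pow(Add(Rational(-780121, 3), Add(402, 32)), -1)) = Mul(-148402, Pow(Add(Rational(-780121, 3), 434), -1)) = Mul(-148402, Pow(Rational(-778819, 3), -1)) = Mul(-148402, Rational(-3, 778819)) = Rational(445206, 778819)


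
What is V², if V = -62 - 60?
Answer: 14884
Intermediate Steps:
V = -122
V² = (-122)² = 14884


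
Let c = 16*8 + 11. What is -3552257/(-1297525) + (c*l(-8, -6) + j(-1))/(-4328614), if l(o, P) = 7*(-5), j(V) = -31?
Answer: 7691351032099/2808242440175 ≈ 2.7388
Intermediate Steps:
c = 139 (c = 128 + 11 = 139)
l(o, P) = -35
-3552257/(-1297525) + (c*l(-8, -6) + j(-1))/(-4328614) = -3552257/(-1297525) + (139*(-35) - 31)/(-4328614) = -3552257*(-1/1297525) + (-4865 - 31)*(-1/4328614) = 3552257/1297525 - 4896*(-1/4328614) = 3552257/1297525 + 2448/2164307 = 7691351032099/2808242440175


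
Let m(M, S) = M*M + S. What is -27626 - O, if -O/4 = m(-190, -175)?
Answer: 116074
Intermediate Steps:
m(M, S) = S + M**2 (m(M, S) = M**2 + S = S + M**2)
O = -143700 (O = -4*(-175 + (-190)**2) = -4*(-175 + 36100) = -4*35925 = -143700)
-27626 - O = -27626 - 1*(-143700) = -27626 + 143700 = 116074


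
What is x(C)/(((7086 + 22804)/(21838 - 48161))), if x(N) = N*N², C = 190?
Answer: -18054945700/2989 ≈ -6.0405e+6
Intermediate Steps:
x(N) = N³
x(C)/(((7086 + 22804)/(21838 - 48161))) = 190³/(((7086 + 22804)/(21838 - 48161))) = 6859000/((29890/(-26323))) = 6859000/((29890*(-1/26323))) = 6859000/(-29890/26323) = 6859000*(-26323/29890) = -18054945700/2989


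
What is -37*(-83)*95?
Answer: 291745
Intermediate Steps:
-37*(-83)*95 = 3071*95 = 291745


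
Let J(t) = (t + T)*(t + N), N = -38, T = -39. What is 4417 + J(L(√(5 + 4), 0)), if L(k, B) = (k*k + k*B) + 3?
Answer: 5119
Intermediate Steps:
L(k, B) = 3 + k² + B*k (L(k, B) = (k² + B*k) + 3 = 3 + k² + B*k)
J(t) = (-39 + t)*(-38 + t) (J(t) = (t - 39)*(t - 38) = (-39 + t)*(-38 + t))
4417 + J(L(√(5 + 4), 0)) = 4417 + (1482 + (3 + (√(5 + 4))² + 0*√(5 + 4))² - 77*(3 + (√(5 + 4))² + 0*√(5 + 4))) = 4417 + (1482 + (3 + (√9)² + 0*√9)² - 77*(3 + (√9)² + 0*√9)) = 4417 + (1482 + (3 + 3² + 0*3)² - 77*(3 + 3² + 0*3)) = 4417 + (1482 + (3 + 9 + 0)² - 77*(3 + 9 + 0)) = 4417 + (1482 + 12² - 77*12) = 4417 + (1482 + 144 - 924) = 4417 + 702 = 5119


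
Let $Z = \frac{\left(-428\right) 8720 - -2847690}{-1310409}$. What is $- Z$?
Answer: $- \frac{884470}{1310409} \approx -0.67496$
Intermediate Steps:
$Z = \frac{884470}{1310409}$ ($Z = \left(-3732160 + 2847690\right) \left(- \frac{1}{1310409}\right) = \left(-884470\right) \left(- \frac{1}{1310409}\right) = \frac{884470}{1310409} \approx 0.67496$)
$- Z = \left(-1\right) \frac{884470}{1310409} = - \frac{884470}{1310409}$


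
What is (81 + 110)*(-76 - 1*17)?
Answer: -17763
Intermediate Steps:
(81 + 110)*(-76 - 1*17) = 191*(-76 - 17) = 191*(-93) = -17763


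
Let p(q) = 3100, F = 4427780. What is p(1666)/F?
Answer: 155/221389 ≈ 0.00070013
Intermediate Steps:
p(1666)/F = 3100/4427780 = 3100*(1/4427780) = 155/221389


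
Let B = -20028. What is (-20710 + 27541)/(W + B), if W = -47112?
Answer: -759/7460 ≈ -0.10174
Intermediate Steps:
(-20710 + 27541)/(W + B) = (-20710 + 27541)/(-47112 - 20028) = 6831/(-67140) = 6831*(-1/67140) = -759/7460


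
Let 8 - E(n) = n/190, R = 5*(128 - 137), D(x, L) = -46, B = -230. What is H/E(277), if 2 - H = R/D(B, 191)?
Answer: 4465/28589 ≈ 0.15618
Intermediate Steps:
R = -45 (R = 5*(-9) = -45)
E(n) = 8 - n/190
H = 47/46 (H = 2 - (-45)/(-46) = 2 - (-45)*(-1)/46 = 2 - 1*45/46 = 2 - 45/46 = 47/46 ≈ 1.0217)
H/E(277) = 47/(46*(8 - 1/190*277)) = 47/(46*(8 - 277/190)) = 47/(46*(1243/190)) = (47/46)*(190/1243) = 4465/28589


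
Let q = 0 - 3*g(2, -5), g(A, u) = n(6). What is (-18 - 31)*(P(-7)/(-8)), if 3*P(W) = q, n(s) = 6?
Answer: -147/4 ≈ -36.750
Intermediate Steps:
g(A, u) = 6
q = -18 (q = 0 - 3*6 = 0 - 18 = -18)
P(W) = -6 (P(W) = (⅓)*(-18) = -6)
(-18 - 31)*(P(-7)/(-8)) = (-18 - 31)*(-6/(-8)) = -(-294)*(-1)/8 = -49*¾ = -147/4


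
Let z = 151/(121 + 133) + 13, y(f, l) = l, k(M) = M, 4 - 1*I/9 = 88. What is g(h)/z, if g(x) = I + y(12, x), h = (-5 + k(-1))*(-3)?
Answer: -62484/1151 ≈ -54.287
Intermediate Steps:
I = -756 (I = 36 - 9*88 = 36 - 792 = -756)
h = 18 (h = (-5 - 1)*(-3) = -6*(-3) = 18)
g(x) = -756 + x
z = 3453/254 (z = 151/254 + 13 = 3453/254 ≈ 13.594)
g(h)/z = (-756 + 18)/(3453/254) = -738*254/3453 = -62484/1151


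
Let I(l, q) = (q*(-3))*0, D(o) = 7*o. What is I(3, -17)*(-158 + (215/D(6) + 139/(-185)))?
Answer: 0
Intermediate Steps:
I(l, q) = 0 (I(l, q) = -3*q*0 = 0)
I(3, -17)*(-158 + (215/D(6) + 139/(-185))) = 0*(-158 + (215/((7*6)) + 139/(-185))) = 0*(-158 + (215/42 + 139*(-1/185))) = 0*(-158 + (215*(1/42) - 139/185)) = 0*(-158 + (215/42 - 139/185)) = 0*(-158 + 33937/7770) = 0*(-1193723/7770) = 0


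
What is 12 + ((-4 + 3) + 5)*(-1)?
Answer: 8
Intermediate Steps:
12 + ((-4 + 3) + 5)*(-1) = 12 + (-1 + 5)*(-1) = 12 + 4*(-1) = 12 - 4 = 8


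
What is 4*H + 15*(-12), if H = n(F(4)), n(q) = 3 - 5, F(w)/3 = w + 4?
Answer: -188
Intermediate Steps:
F(w) = 12 + 3*w (F(w) = 3*(w + 4) = 3*(4 + w) = 12 + 3*w)
n(q) = -2
H = -2
4*H + 15*(-12) = 4*(-2) + 15*(-12) = -8 - 180 = -188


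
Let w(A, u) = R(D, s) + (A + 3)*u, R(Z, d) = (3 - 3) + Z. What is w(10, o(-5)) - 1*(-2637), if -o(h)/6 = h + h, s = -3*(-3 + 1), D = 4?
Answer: 3421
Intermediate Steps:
s = 6 (s = -3*(-2) = 6)
o(h) = -12*h (o(h) = -6*(h + h) = -12*h)
R(Z, d) = Z (R(Z, d) = 0 + Z = Z)
w(A, u) = 4 + u*(3 + A) (w(A, u) = 4 + (A + 3)*u = 4 + (3 + A)*u = 4 + u*(3 + A))
w(10, o(-5)) - 1*(-2637) = (4 + 3*(-12*(-5)) + 10*(-12*(-5))) - 1*(-2637) = (4 + 3*60 + 10*60) + 2637 = (4 + 180 + 600) + 2637 = 784 + 2637 = 3421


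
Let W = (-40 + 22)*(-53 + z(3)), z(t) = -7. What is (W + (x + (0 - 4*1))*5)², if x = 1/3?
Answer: 10144225/9 ≈ 1.1271e+6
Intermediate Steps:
x = ⅓ ≈ 0.33333
W = 1080 (W = (-40 + 22)*(-53 - 7) = -18*(-60) = 1080)
(W + (x + (0 - 4*1))*5)² = (1080 + (⅓ + (0 - 4*1))*5)² = (1080 + (⅓ + (0 - 4))*5)² = (1080 + (⅓ - 4)*5)² = (1080 - 11/3*5)² = (1080 - 55/3)² = (3185/3)² = 10144225/9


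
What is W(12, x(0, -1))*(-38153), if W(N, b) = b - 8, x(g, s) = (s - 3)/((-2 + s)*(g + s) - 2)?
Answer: 457836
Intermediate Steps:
x(g, s) = (-3 + s)/(-2 + (-2 + s)*(g + s))
W(N, b) = -8 + b
W(12, x(0, -1))*(-38153) = (-8 + (3 - 1*(-1))/(2 - 1*(-1)**2 + 2*0 + 2*(-1) - 1*0*(-1)))*(-38153) = (-8 + (3 + 1)/(2 - 1*1 + 0 - 2 + 0))*(-38153) = (-8 + 4/(2 - 1 + 0 - 2 + 0))*(-38153) = (-8 + 4/(-1))*(-38153) = (-8 - 1*4)*(-38153) = (-8 - 4)*(-38153) = -12*(-38153) = 457836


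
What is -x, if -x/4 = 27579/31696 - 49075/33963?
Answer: -618815623/269122812 ≈ -2.2994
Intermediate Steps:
x = 618815623/269122812 (x = -4*(27579/31696 - 49075/33963) = -4*(-618815623/1076491248) = 618815623/269122812 ≈ 2.2994)
-x = -1*618815623/269122812 = -618815623/269122812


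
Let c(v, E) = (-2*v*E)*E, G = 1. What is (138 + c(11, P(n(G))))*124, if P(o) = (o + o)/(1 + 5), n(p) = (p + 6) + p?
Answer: -20584/9 ≈ -2287.1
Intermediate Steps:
n(p) = 6 + 2*p (n(p) = (6 + p) + p = 6 + 2*p)
P(o) = o/3 (P(o) = (2*o)/6 = (2*o)*(⅙) = o/3)
c(v, E) = -2*v*E² (c(v, E) = (-2*E*v)*E = -2*v*E²)
(138 + c(11, P(n(G))))*124 = (138 - 2*11*((6 + 2*1)/3)²)*124 = (138 - 2*11*((6 + 2)/3)²)*124 = (138 - 2*11*((⅓)*8)²)*124 = (138 - 2*11*(8/3)²)*124 = (138 - 2*11*64/9)*124 = (138 - 1408/9)*124 = -166/9*124 = -20584/9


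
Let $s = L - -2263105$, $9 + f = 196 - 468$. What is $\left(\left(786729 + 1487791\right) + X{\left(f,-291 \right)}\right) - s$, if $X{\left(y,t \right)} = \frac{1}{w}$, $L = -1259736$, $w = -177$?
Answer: $\frac{224993726}{177} \approx 1.2712 \cdot 10^{6}$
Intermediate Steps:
$f = -281$ ($f = -9 + \left(196 - 468\right) = -9 - 272 = -281$)
$X{\left(y,t \right)} = - \frac{1}{177}$ ($X{\left(y,t \right)} = \frac{1}{-177} = - \frac{1}{177}$)
$s = 1003369$ ($s = -1259736 - -2263105 = -1259736 + 2263105 = 1003369$)
$\left(\left(786729 + 1487791\right) + X{\left(f,-291 \right)}\right) - s = \left(\left(786729 + 1487791\right) - \frac{1}{177}\right) - 1003369 = \left(2274520 - \frac{1}{177}\right) - 1003369 = \frac{402590039}{177} - 1003369 = \frac{224993726}{177}$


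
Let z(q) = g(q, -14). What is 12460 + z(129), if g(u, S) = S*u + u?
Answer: 10783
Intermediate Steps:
g(u, S) = u + S*u
z(q) = -13*q (z(q) = q*(1 - 14) = q*(-13) = -13*q)
12460 + z(129) = 12460 - 13*129 = 12460 - 1677 = 10783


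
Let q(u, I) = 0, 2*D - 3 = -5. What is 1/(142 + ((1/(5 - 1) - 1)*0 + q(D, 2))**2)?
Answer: 1/142 ≈ 0.0070423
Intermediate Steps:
D = -1 (D = 3/2 + (1/2)*(-5) = 3/2 - 5/2 = -1)
1/(142 + ((1/(5 - 1) - 1)*0 + q(D, 2))**2) = 1/(142 + ((1/(5 - 1) - 1)*0 + 0)**2) = 1/(142 + ((1/4 - 1)*0 + 0)**2) = 1/(142 + (-3/4*0 + 0)**2) = 1/(142 + (0 + 0)**2) = 1/(142 + 0**2) = 1/(142 + 0) = 1/142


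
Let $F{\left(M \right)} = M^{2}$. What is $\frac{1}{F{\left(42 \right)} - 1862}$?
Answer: $- \frac{1}{98} \approx -0.010204$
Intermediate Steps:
$\frac{1}{F{\left(42 \right)} - 1862} = \frac{1}{42^{2} - 1862} = \frac{1}{1764 + \left(-3386 + 1524\right)} = \frac{1}{1764 - 1862} = \frac{1}{-98} = - \frac{1}{98}$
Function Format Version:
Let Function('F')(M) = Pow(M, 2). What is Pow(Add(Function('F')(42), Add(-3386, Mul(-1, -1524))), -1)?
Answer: Rational(-1, 98) ≈ -0.010204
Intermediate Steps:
Pow(Add(Function('F')(42), Add(-3386, Mul(-1, -1524))), -1) = Pow(Add(Pow(42, 2), Add(-3386, Mul(-1, -1524))), -1) = Pow(Add(1764, Add(-3386, 1524)), -1) = Pow(Add(1764, -1862), -1) = Pow(-98, -1) = Rational(-1, 98)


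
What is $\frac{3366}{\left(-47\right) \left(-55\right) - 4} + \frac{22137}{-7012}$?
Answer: $- \frac{33533205}{18097972} \approx -1.8529$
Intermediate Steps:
$\frac{3366}{\left(-47\right) \left(-55\right) - 4} + \frac{22137}{-7012} = \frac{3366}{2585 - 4} + 22137 \left(- \frac{1}{7012}\right) = \frac{3366}{2581} - \frac{22137}{7012} = - \frac{33533205}{18097972}$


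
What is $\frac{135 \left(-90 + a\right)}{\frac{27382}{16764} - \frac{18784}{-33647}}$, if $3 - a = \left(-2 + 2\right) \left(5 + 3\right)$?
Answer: $- \frac{662486482746}{123621713} \approx -5359.0$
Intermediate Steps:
$a = 3$ ($a = 3 - \left(-2 + 2\right) \left(5 + 3\right) = 3 - 0 \cdot 8 = 3 - 0 = 3 + 0 = 3$)
$\frac{135 \left(-90 + a\right)}{\frac{27382}{16764} - \frac{18784}{-33647}} = \frac{135 \left(-90 + 3\right)}{\frac{27382}{16764} - \frac{18784}{-33647}} = \frac{135 \left(-87\right)}{27382 \cdot \frac{1}{16764} - - \frac{18784}{33647}} = - \frac{11745}{\frac{13691}{8382} + \frac{18784}{33647}} = - \frac{11745}{\frac{618108565}{282029154}} = \left(-11745\right) \frac{282029154}{618108565} = - \frac{662486482746}{123621713}$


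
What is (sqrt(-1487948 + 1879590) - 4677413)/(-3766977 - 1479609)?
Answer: 4677413/5246586 - sqrt(391642)/5246586 ≈ 0.89140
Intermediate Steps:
(sqrt(-1487948 + 1879590) - 4677413)/(-3766977 - 1479609) = (sqrt(391642) - 4677413)/(-5246586) = (-4677413 + sqrt(391642))*(-1/5246586) = 4677413/5246586 - sqrt(391642)/5246586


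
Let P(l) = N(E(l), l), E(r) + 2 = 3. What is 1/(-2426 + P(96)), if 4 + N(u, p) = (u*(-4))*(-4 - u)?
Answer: -1/2410 ≈ -0.00041494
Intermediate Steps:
E(r) = 1 (E(r) = -2 + 3 = 1)
N(u, p) = -4 - 4*u*(-4 - u) (N(u, p) = -4 + (u*(-4))*(-4 - u) = -4 + (-4*u)*(-4 - u) = -4 - 4*u*(-4 - u))
P(l) = 16 (P(l) = -4 + 4*1**2 + 16*1 = -4 + 4*1 + 16 = -4 + 4 + 16 = 16)
1/(-2426 + P(96)) = 1/(-2426 + 16) = 1/(-2410) = -1/2410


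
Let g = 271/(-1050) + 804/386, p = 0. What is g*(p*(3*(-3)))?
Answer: 0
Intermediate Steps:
g = 369797/202650 (g = 271*(-1/1050) + 804*(1/386) = -271/1050 + 402/193 = 369797/202650 ≈ 1.8248)
g*(p*(3*(-3))) = 369797*(0*(3*(-3)))/202650 = 369797*(0*(-9))/202650 = (369797/202650)*0 = 0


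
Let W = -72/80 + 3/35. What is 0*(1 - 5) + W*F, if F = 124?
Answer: -3534/35 ≈ -100.97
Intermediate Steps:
W = -57/70 (W = -72*1/80 + 3*(1/35) = -9/10 + 3/35 = -57/70 ≈ -0.81429)
0*(1 - 5) + W*F = 0*(1 - 5) - 57/70*124 = 0*(-4) - 3534/35 = 0 - 3534/35 = -3534/35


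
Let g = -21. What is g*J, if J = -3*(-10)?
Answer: -630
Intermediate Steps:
J = 30
g*J = -21*30 = -630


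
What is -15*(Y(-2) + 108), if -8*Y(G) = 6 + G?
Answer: -3225/2 ≈ -1612.5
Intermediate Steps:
Y(G) = -3/4 - G/8 (Y(G) = -(6 + G)/8 = -3/4 - G/8)
-15*(Y(-2) + 108) = -15*((-3/4 - 1/8*(-2)) + 108) = -15*((-3/4 + 1/4) + 108) = -15*(-1/2 + 108) = -15*215/2 = -3225/2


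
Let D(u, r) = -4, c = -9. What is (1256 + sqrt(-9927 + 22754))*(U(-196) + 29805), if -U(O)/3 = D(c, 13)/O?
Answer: 1834315152/49 + 1460442*sqrt(12827)/49 ≈ 4.0811e+7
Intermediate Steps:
U(O) = 12/O (U(O) = -(-12)/O = 12/O)
(1256 + sqrt(-9927 + 22754))*(U(-196) + 29805) = (1256 + sqrt(-9927 + 22754))*(12/(-196) + 29805) = (1256 + sqrt(12827))*(12*(-1/196) + 29805) = (1256 + sqrt(12827))*(-3/49 + 29805) = (1256 + sqrt(12827))*(1460442/49) = 1834315152/49 + 1460442*sqrt(12827)/49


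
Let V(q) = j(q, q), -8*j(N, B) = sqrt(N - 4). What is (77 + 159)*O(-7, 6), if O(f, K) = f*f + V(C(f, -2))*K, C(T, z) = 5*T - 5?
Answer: 11564 - 354*I*sqrt(11) ≈ 11564.0 - 1174.1*I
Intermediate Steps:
j(N, B) = -sqrt(-4 + N)/8 (j(N, B) = -sqrt(N - 4)/8 = -sqrt(-4 + N)/8)
C(T, z) = -5 + 5*T
V(q) = -sqrt(-4 + q)/8
O(f, K) = f**2 - K*sqrt(-9 + 5*f)/8 (O(f, K) = f*f + (-sqrt(-4 + (-5 + 5*f))/8)*K = f**2 + (-sqrt(-9 + 5*f)/8)*K = f**2 - K*sqrt(-9 + 5*f)/8)
(77 + 159)*O(-7, 6) = (77 + 159)*((-7)**2 - 1/8*6*sqrt(-9 + 5*(-7))) = 236*(49 - 1/8*6*sqrt(-9 - 35)) = 236*(49 - 1/8*6*sqrt(-44)) = 236*(49 - 1/8*6*2*I*sqrt(11)) = 236*(49 - 3*I*sqrt(11)/2) = 11564 - 354*I*sqrt(11)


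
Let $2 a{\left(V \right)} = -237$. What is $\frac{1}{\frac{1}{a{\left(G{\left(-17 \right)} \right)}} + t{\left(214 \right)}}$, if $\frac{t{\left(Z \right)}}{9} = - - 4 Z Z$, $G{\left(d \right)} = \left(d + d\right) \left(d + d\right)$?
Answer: $\frac{237}{390731470} \approx 6.0655 \cdot 10^{-7}$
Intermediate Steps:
$G{\left(d \right)} = 4 d^{2}$ ($G{\left(d \right)} = 2 d 2 d = 4 d^{2}$)
$a{\left(V \right)} = - \frac{237}{2}$ ($a{\left(V \right)} = \frac{1}{2} \left(-237\right) = - \frac{237}{2}$)
$t{\left(Z \right)} = 36 Z^{2}$ ($t{\left(Z \right)} = 9 \left(- - 4 Z Z\right) = 9 \left(- \left(-4\right) Z^{2}\right) = 9 \cdot 4 Z^{2} = 36 Z^{2}$)
$\frac{1}{\frac{1}{a{\left(G{\left(-17 \right)} \right)}} + t{\left(214 \right)}} = \frac{1}{\frac{1}{- \frac{237}{2}} + 36 \cdot 214^{2}} = \frac{1}{- \frac{2}{237} + 36 \cdot 45796} = \frac{1}{- \frac{2}{237} + 1648656} = \frac{1}{\frac{390731470}{237}} = \frac{237}{390731470}$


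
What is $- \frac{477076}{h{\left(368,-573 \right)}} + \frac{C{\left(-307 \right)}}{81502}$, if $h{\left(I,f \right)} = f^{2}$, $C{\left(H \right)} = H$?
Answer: $- \frac{38983445155}{26759470158} \approx -1.4568$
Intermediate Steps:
$- \frac{477076}{h{\left(368,-573 \right)}} + \frac{C{\left(-307 \right)}}{81502} = - \frac{477076}{\left(-573\right)^{2}} - \frac{307}{81502} = - \frac{477076}{328329} - \frac{307}{81502} = - \frac{38983445155}{26759470158}$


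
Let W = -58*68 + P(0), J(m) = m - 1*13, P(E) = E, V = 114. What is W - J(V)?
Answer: -4045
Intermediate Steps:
J(m) = -13 + m (J(m) = m - 13 = -13 + m)
W = -3944 (W = -58*68 + 0 = -3944 + 0 = -3944)
W - J(V) = -3944 - (-13 + 114) = -3944 - 1*101 = -3944 - 101 = -4045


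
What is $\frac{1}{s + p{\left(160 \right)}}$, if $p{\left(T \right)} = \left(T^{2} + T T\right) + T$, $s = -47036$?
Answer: $\frac{1}{4324} \approx 0.00023127$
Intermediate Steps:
$p{\left(T \right)} = T + 2 T^{2}$ ($p{\left(T \right)} = \left(T^{2} + T^{2}\right) + T = 2 T^{2} + T = T + 2 T^{2}$)
$\frac{1}{s + p{\left(160 \right)}} = \frac{1}{-47036 + 160 \left(1 + 2 \cdot 160\right)} = \frac{1}{-47036 + 160 \left(1 + 320\right)} = \frac{1}{-47036 + 160 \cdot 321} = \frac{1}{-47036 + 51360} = \frac{1}{4324}$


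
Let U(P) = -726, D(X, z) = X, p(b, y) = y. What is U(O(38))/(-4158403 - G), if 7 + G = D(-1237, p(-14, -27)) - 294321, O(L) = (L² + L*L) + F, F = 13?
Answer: 363/1931419 ≈ 0.00018794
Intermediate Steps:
O(L) = 13 + 2*L² (O(L) = (L² + L*L) + 13 = (L² + L²) + 13 = 2*L² + 13 = 13 + 2*L²)
G = -295565 (G = -7 + (-1237 - 294321) = -7 - 295558 = -295565)
U(O(38))/(-4158403 - G) = -726/(-4158403 - 1*(-295565)) = -726/(-4158403 + 295565) = -726/(-3862838) = -726*(-1/3862838) = 363/1931419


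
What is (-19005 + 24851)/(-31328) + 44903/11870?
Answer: 334332291/92965840 ≈ 3.5963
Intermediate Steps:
(-19005 + 24851)/(-31328) + 44903/11870 = 5846*(-1/31328) + 44903*(1/11870) = -2923/15664 + 44903/11870 = 334332291/92965840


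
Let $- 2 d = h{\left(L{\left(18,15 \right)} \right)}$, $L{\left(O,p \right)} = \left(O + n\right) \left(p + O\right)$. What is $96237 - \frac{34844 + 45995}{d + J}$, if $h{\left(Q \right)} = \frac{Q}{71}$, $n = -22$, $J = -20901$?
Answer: $\frac{142812305054}{1483905} \approx 96241.0$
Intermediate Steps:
$L{\left(O,p \right)} = \left(-22 + O\right) \left(O + p\right)$ ($L{\left(O,p \right)} = \left(O - 22\right) \left(p + O\right) = \left(-22 + O\right) \left(O + p\right)$)
$h{\left(Q \right)} = \frac{Q}{71}$ ($h{\left(Q \right)} = Q \frac{1}{71} = \frac{Q}{71}$)
$d = \frac{66}{71}$ ($d = - \frac{\frac{1}{71} \left(18^{2} - 396 - 330 + 18 \cdot 15\right)}{2} = - \frac{\frac{1}{71} \left(324 - 396 - 330 + 270\right)}{2} = - \frac{\frac{1}{71} \left(-132\right)}{2} = \left(- \frac{1}{2}\right) \left(- \frac{132}{71}\right) = \frac{66}{71} \approx 0.92958$)
$96237 - \frac{34844 + 45995}{d + J} = 96237 - \frac{34844 + 45995}{\frac{66}{71} - 20901} = 96237 - \frac{80839}{- \frac{1483905}{71}} = 96237 - 80839 \left(- \frac{71}{1483905}\right) = 96237 - - \frac{5739569}{1483905} = 96237 + \frac{5739569}{1483905} = \frac{142812305054}{1483905}$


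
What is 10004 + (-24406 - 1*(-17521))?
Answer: 3119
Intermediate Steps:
10004 + (-24406 - 1*(-17521)) = 10004 + (-24406 + 17521) = 10004 - 6885 = 3119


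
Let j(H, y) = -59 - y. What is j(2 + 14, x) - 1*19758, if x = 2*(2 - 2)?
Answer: -19817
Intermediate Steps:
x = 0 (x = 2*0 = 0)
j(2 + 14, x) - 1*19758 = (-59 - 1*0) - 1*19758 = (-59 + 0) - 19758 = -59 - 19758 = -19817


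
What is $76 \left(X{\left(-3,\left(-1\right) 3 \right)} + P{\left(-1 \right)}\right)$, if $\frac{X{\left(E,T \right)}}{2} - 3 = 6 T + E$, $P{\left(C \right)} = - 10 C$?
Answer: $-1976$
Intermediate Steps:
$X{\left(E,T \right)} = 6 + 2 E + 12 T$ ($X{\left(E,T \right)} = 6 + 2 \left(6 T + E\right) = 6 + 2 \left(E + 6 T\right) = 6 + \left(2 E + 12 T\right) = 6 + 2 E + 12 T$)
$76 \left(X{\left(-3,\left(-1\right) 3 \right)} + P{\left(-1 \right)}\right) = 76 \left(\left(6 + 2 \left(-3\right) + 12 \left(\left(-1\right) 3\right)\right) - -10\right) = 76 \left(\left(6 - 6 + 12 \left(-3\right)\right) + 10\right) = 76 \left(\left(6 - 6 - 36\right) + 10\right) = 76 \left(-36 + 10\right) = 76 \left(-26\right) = -1976$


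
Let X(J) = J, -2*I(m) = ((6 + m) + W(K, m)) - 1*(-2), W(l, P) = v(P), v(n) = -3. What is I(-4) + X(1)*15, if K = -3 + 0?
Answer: 29/2 ≈ 14.500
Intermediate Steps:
K = -3
W(l, P) = -3
I(m) = -5/2 - m/2 (I(m) = -(((6 + m) - 3) - 1*(-2))/2 = -((3 + m) + 2)/2 = -(5 + m)/2 = -5/2 - m/2)
I(-4) + X(1)*15 = (-5/2 - 1/2*(-4)) + 1*15 = (-5/2 + 2) + 15 = -1/2 + 15 = 29/2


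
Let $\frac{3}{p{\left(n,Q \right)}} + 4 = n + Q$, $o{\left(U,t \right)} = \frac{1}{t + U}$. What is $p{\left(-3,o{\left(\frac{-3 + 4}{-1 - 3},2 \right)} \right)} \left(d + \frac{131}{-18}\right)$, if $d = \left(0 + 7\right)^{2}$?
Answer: $- \frac{5257}{270} \approx -19.47$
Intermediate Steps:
$o{\left(U,t \right)} = \frac{1}{U + t}$
$p{\left(n,Q \right)} = \frac{3}{-4 + Q + n}$ ($p{\left(n,Q \right)} = \frac{3}{-4 + \left(n + Q\right)} = \frac{3}{-4 + \left(Q + n\right)} = \frac{3}{-4 + Q + n}$)
$d = 49$ ($d = 7^{2} = 49$)
$p{\left(-3,o{\left(\frac{-3 + 4}{-1 - 3},2 \right)} \right)} \left(d + \frac{131}{-18}\right) = \frac{3}{-4 + \frac{1}{\frac{-3 + 4}{-1 - 3} + 2} - 3} \left(49 + \frac{131}{-18}\right) = \frac{3}{-4 + \frac{1}{1 \frac{1}{-4} + 2} - 3} \left(49 + 131 \left(- \frac{1}{18}\right)\right) = \frac{3}{-4 + \frac{1}{1 \left(- \frac{1}{4}\right) + 2} - 3} \left(49 - \frac{131}{18}\right) = \frac{3}{-4 + \frac{1}{- \frac{1}{4} + 2} - 3} \cdot \frac{751}{18} = \frac{3}{-4 + \frac{1}{\frac{7}{4}} - 3} \cdot \frac{751}{18} = \frac{3}{-4 + \frac{4}{7} - 3} \cdot \frac{751}{18} = \frac{3}{- \frac{45}{7}} \cdot \frac{751}{18} = 3 \left(- \frac{7}{45}\right) \frac{751}{18} = \left(- \frac{7}{15}\right) \frac{751}{18} = - \frac{5257}{270}$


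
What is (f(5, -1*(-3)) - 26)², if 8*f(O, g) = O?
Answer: 41209/64 ≈ 643.89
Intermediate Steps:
f(O, g) = O/8
(f(5, -1*(-3)) - 26)² = ((⅛)*5 - 26)² = (5/8 - 26)² = (-203/8)² = 41209/64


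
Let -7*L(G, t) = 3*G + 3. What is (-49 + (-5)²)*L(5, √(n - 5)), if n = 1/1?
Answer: 432/7 ≈ 61.714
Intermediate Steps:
n = 1 (n = 1*1 = 1)
L(G, t) = -3/7 - 3*G/7 (L(G, t) = -(3*G + 3)/7 = -(3 + 3*G)/7 = -3/7 - 3*G/7)
(-49 + (-5)²)*L(5, √(n - 5)) = (-49 + (-5)²)*(-3/7 - 3/7*5) = (-49 + 25)*(-3/7 - 15/7) = -24*(-18/7) = 432/7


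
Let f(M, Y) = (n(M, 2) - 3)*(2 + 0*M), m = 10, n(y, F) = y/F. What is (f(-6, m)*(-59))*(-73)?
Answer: -51684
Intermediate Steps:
f(M, Y) = -6 + M (f(M, Y) = (M/2 - 3)*(2 + 0*M) = (M*(½) - 3)*(2 + 0) = (M/2 - 3)*2 = (-3 + M/2)*2 = -6 + M)
(f(-6, m)*(-59))*(-73) = ((-6 - 6)*(-59))*(-73) = -12*(-59)*(-73) = 708*(-73) = -51684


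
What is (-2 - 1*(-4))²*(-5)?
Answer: -20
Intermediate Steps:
(-2 - 1*(-4))²*(-5) = (-2 + 4)²*(-5) = 2²*(-5) = 4*(-5) = -20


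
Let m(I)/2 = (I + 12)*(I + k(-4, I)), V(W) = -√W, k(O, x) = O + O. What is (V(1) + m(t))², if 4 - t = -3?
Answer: 1521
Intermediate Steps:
t = 7 (t = 4 - 1*(-3) = 4 + 3 = 7)
k(O, x) = 2*O
m(I) = 2*(-8 + I)*(12 + I) (m(I) = 2*((I + 12)*(I + 2*(-4))) = 2*((12 + I)*(I - 8)) = 2*((12 + I)*(-8 + I)) = 2*((-8 + I)*(12 + I)) = 2*(-8 + I)*(12 + I))
(V(1) + m(t))² = (-√1 + (-192 + 2*7² + 8*7))² = (-1*1 + (-192 + 2*49 + 56))² = (-1 + (-192 + 98 + 56))² = (-1 - 38)² = (-39)² = 1521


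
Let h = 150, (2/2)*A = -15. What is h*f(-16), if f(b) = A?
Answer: -2250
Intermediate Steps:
A = -15
f(b) = -15
h*f(-16) = 150*(-15) = -2250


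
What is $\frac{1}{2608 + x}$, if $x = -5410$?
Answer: $- \frac{1}{2802} \approx -0.00035689$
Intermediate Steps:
$\frac{1}{2608 + x} = \frac{1}{2608 - 5410} = \frac{1}{-2802} = - \frac{1}{2802}$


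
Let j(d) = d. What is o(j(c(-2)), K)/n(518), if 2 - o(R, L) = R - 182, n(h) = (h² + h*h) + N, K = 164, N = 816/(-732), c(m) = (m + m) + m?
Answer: 1159/3273546 ≈ 0.00035405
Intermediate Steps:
c(m) = 3*m (c(m) = 2*m + m = 3*m)
N = -68/61 (N = 816*(-1/732) = -68/61 ≈ -1.1148)
n(h) = -68/61 + 2*h² (n(h) = (h² + h*h) - 68/61 = (h² + h²) - 68/61 = 2*h² - 68/61 = -68/61 + 2*h²)
o(R, L) = 184 - R (o(R, L) = 2 - (R - 182) = 2 - (-182 + R) = 2 + (182 - R) = 184 - R)
o(j(c(-2)), K)/n(518) = (184 - 3*(-2))/(-68/61 + 2*518²) = (184 - 1*(-6))/(-68/61 + 2*268324) = (184 + 6)/(-68/61 + 536648) = 190/(32735460/61) = 190*(61/32735460) = 1159/3273546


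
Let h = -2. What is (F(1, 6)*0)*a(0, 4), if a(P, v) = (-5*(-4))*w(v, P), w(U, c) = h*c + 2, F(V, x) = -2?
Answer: 0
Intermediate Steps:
w(U, c) = 2 - 2*c (w(U, c) = -2*c + 2 = 2 - 2*c)
a(P, v) = 40 - 40*P (a(P, v) = (-5*(-4))*(2 - 2*P) = 20*(2 - 2*P) = 40 - 40*P)
(F(1, 6)*0)*a(0, 4) = (-2*0)*(40 - 40*0) = 0*(40 + 0) = 0*40 = 0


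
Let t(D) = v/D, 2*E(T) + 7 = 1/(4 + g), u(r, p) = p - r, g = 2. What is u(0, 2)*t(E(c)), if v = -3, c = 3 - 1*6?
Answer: 72/41 ≈ 1.7561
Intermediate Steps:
c = -3 (c = 3 - 6 = -3)
E(T) = -41/12 (E(T) = -7/2 + 1/(2*(4 + 2)) = -7/2 + (½)/6 = -7/2 + (½)*(⅙) = -7/2 + 1/12 = -41/12)
t(D) = -3/D
u(0, 2)*t(E(c)) = (2 - 1*0)*(-3/(-41/12)) = (2 + 0)*(-3*(-12/41)) = 2*(36/41) = 72/41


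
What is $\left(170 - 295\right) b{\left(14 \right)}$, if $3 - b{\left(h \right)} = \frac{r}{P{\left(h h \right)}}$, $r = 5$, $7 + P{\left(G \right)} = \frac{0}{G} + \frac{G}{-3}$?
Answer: $- \frac{83250}{217} \approx -383.64$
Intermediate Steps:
$P{\left(G \right)} = -7 - \frac{G}{3}$ ($P{\left(G \right)} = -7 + \left(\frac{0}{G} + \frac{G}{-3}\right) = -7 + \left(0 + G \left(- \frac{1}{3}\right)\right) = -7 + \left(0 - \frac{G}{3}\right) = -7 - \frac{G}{3}$)
$b{\left(h \right)} = 3 - \frac{5}{-7 - \frac{h^{2}}{3}}$ ($b{\left(h \right)} = 3 - \frac{5}{-7 - \frac{h h}{3}} = 3 - \frac{5}{-7 - \frac{h^{2}}{3}}$)
$\left(170 - 295\right) b{\left(14 \right)} = \left(170 - 295\right) \frac{3 \left(26 + 14^{2}\right)}{21 + 14^{2}} = - 125 \frac{3 \left(26 + 196\right)}{21 + 196} = - 125 \cdot 3 \cdot \frac{1}{217} \cdot 222 = \left(-125\right) \frac{666}{217} = - \frac{83250}{217}$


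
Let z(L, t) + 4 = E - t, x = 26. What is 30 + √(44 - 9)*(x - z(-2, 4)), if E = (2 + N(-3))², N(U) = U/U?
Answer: 30 + 25*√35 ≈ 177.90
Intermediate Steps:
N(U) = 1
E = 9 (E = (2 + 1)² = 3² = 9)
z(L, t) = 5 - t (z(L, t) = -4 + (9 - t) = 5 - t)
30 + √(44 - 9)*(x - z(-2, 4)) = 30 + √(44 - 9)*(26 - (5 - 1*4)) = 30 + √35*(26 - (5 - 4)) = 30 + √35*(26 - 1*1) = 30 + √35*(26 - 1) = 30 + √35*25 = 30 + 25*√35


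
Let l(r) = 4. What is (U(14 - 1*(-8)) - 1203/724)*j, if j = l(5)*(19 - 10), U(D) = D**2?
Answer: 3142917/181 ≈ 17364.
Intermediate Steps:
j = 36 (j = 4*(19 - 10) = 4*9 = 36)
(U(14 - 1*(-8)) - 1203/724)*j = ((14 - 1*(-8))**2 - 1203/724)*36 = ((14 + 8)**2 - 1203*1/724)*36 = (22**2 - 1203/724)*36 = (484 - 1203/724)*36 = (349213/724)*36 = 3142917/181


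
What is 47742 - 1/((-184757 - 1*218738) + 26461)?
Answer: 18000357229/377034 ≈ 47742.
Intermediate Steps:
47742 - 1/((-184757 - 1*218738) + 26461) = 47742 - 1/((-184757 - 218738) + 26461) = 47742 - 1/(-403495 + 26461) = 47742 - 1/(-377034) = 47742 - 1*(-1/377034) = 47742 + 1/377034 = 18000357229/377034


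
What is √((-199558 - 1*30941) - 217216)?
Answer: I*√447715 ≈ 669.12*I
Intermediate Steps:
√((-199558 - 1*30941) - 217216) = √((-199558 - 30941) - 217216) = √(-230499 - 217216) = √(-447715) = I*√447715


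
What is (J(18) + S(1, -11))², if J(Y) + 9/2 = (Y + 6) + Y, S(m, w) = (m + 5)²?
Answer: 21609/4 ≈ 5402.3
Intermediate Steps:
S(m, w) = (5 + m)²
J(Y) = 3/2 + 2*Y (J(Y) = -9/2 + ((Y + 6) + Y) = -9/2 + ((6 + Y) + Y) = -9/2 + (6 + 2*Y) = 3/2 + 2*Y)
(J(18) + S(1, -11))² = ((3/2 + 2*18) + (5 + 1)²)² = ((3/2 + 36) + 6²)² = (75/2 + 36)² = (147/2)² = 21609/4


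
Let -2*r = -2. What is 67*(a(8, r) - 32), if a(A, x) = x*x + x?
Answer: -2010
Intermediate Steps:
r = 1 (r = -1/2*(-2) = 1)
a(A, x) = x + x**2 (a(A, x) = x**2 + x = x + x**2)
67*(a(8, r) - 32) = 67*(1*(1 + 1) - 32) = 67*(1*2 - 32) = 67*(2 - 32) = 67*(-30) = -2010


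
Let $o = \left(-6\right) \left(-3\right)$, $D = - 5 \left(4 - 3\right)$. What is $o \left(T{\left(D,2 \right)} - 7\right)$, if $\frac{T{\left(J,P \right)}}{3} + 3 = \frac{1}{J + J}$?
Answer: $- \frac{1467}{5} \approx -293.4$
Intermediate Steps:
$D = -5$ ($D = \left(-5\right) 1 = -5$)
$T{\left(J,P \right)} = -9 + \frac{3}{2 J}$ ($T{\left(J,P \right)} = -9 + \frac{3}{J + J} = -9 + \frac{3}{2 J}$)
$o = 18$
$o \left(T{\left(D,2 \right)} - 7\right) = 18 \left(\left(-9 + \frac{3}{2 \left(-5\right)}\right) - 7\right) = 18 \left(\left(-9 + \frac{3}{2} \left(- \frac{1}{5}\right)\right) - 7\right) = 18 \left(\left(-9 - \frac{3}{10}\right) - 7\right) = 18 \left(- \frac{93}{10} - 7\right) = 18 \left(- \frac{163}{10}\right) = - \frac{1467}{5}$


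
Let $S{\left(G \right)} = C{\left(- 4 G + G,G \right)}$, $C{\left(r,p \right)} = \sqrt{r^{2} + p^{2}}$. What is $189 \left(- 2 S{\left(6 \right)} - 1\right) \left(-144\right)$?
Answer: $27216 + 326592 \sqrt{10} \approx 1.06 \cdot 10^{6}$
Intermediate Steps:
$C{\left(r,p \right)} = \sqrt{p^{2} + r^{2}}$
$S{\left(G \right)} = \sqrt{10} \sqrt{G^{2}}$ ($S{\left(G \right)} = \sqrt{G^{2} + \left(- 4 G + G\right)^{2}} = \sqrt{G^{2} + \left(- 3 G\right)^{2}} = \sqrt{G^{2} + 9 G^{2}} = \sqrt{10 G^{2}} = \sqrt{10} \sqrt{G^{2}}$)
$189 \left(- 2 S{\left(6 \right)} - 1\right) \left(-144\right) = 189 \left(- 2 \sqrt{10} \sqrt{6^{2}} - 1\right) \left(-144\right) = 189 \left(- 2 \sqrt{10} \sqrt{36} - 1\right) \left(-144\right) = 189 \left(- 2 \sqrt{10} \cdot 6 - 1\right) \left(-144\right) = 189 \left(- 2 \cdot 6 \sqrt{10} - 1\right) \left(-144\right) = 189 \left(- 12 \sqrt{10} - 1\right) \left(-144\right) = 189 \left(-1 - 12 \sqrt{10}\right) \left(-144\right) = \left(-189 - 2268 \sqrt{10}\right) \left(-144\right) = 27216 + 326592 \sqrt{10}$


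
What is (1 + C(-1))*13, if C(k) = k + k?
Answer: -13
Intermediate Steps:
C(k) = 2*k
(1 + C(-1))*13 = (1 + 2*(-1))*13 = (1 - 2)*13 = -1*13 = -13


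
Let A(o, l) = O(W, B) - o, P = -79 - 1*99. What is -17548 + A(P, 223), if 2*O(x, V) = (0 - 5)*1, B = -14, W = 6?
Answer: -34745/2 ≈ -17373.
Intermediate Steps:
O(x, V) = -5/2 (O(x, V) = ((0 - 5)*1)/2 = (-5*1)/2 = (½)*(-5) = -5/2)
P = -178 (P = -79 - 99 = -178)
A(o, l) = -5/2 - o
-17548 + A(P, 223) = -17548 + (-5/2 - 1*(-178)) = -17548 + (-5/2 + 178) = -17548 + 351/2 = -34745/2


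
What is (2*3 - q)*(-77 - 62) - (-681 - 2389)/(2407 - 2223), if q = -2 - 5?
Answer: -164709/92 ≈ -1790.3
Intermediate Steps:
q = -7
(2*3 - q)*(-77 - 62) - (-681 - 2389)/(2407 - 2223) = (2*3 - 1*(-7))*(-77 - 62) - (-681 - 2389)/(2407 - 2223) = (6 + 7)*(-139) - (-3070)/184 = 13*(-139) - (-3070)/184 = -1807 - 1*(-1535/92) = -1807 + 1535/92 = -164709/92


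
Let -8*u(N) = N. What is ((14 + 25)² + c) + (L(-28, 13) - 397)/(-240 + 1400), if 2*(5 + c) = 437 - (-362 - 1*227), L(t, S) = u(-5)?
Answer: 18825949/9280 ≈ 2028.7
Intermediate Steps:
u(N) = -N/8
L(t, S) = 5/8 (L(t, S) = -⅛*(-5) = 5/8)
c = 508 (c = -5 + (437 - (-362 - 1*227))/2 = -5 + (437 - (-362 - 227))/2 = -5 + (437 - 1*(-589))/2 = -5 + (437 + 589)/2 = -5 + (½)*1026 = -5 + 513 = 508)
((14 + 25)² + c) + (L(-28, 13) - 397)/(-240 + 1400) = ((14 + 25)² + 508) + (5/8 - 397)/(-240 + 1400) = (39² + 508) - 3171/8/1160 = (1521 + 508) - 3171/8*1/1160 = 2029 - 3171/9280 = 18825949/9280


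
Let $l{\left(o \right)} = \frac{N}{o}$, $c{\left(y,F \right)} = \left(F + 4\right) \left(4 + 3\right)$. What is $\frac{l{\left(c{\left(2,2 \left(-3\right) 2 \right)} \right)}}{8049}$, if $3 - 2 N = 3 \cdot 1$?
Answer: $0$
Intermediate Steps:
$c{\left(y,F \right)} = 28 + 7 F$ ($c{\left(y,F \right)} = \left(4 + F\right) 7 = 28 + 7 F$)
$N = 0$ ($N = \frac{3}{2} - \frac{3 \cdot 1}{2} = \frac{3}{2} - \frac{3}{2} = 0$)
$l{\left(o \right)} = 0$ ($l{\left(o \right)} = \frac{0}{o} = 0$)
$\frac{l{\left(c{\left(2,2 \left(-3\right) 2 \right)} \right)}}{8049} = \frac{0}{8049} = 0 \cdot \frac{1}{8049} = 0$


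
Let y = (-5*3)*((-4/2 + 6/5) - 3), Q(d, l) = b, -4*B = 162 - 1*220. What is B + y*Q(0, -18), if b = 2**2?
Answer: 485/2 ≈ 242.50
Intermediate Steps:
B = 29/2 (B = -(162 - 1*220)/4 = -(162 - 220)/4 = -1/4*(-58) = 29/2 ≈ 14.500)
b = 4
Q(d, l) = 4
y = 57 (y = -15*((-4*1/2 + 6*(1/5)) - 3) = -15*((-2 + 6/5) - 3) = -15*(-4/5 - 3) = -15*(-19/5) = 57)
B + y*Q(0, -18) = 29/2 + 57*4 = 29/2 + 228 = 485/2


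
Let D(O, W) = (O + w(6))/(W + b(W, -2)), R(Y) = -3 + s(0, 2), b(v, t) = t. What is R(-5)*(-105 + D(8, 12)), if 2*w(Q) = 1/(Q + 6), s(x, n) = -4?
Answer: 175049/240 ≈ 729.37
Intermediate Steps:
w(Q) = 1/(2*(6 + Q)) (w(Q) = 1/(2*(Q + 6)) = 1/(2*(6 + Q)))
R(Y) = -7 (R(Y) = -3 - 4 = -7)
D(O, W) = (1/24 + O)/(-2 + W) (D(O, W) = (O + 1/(2*(6 + 6)))/(W - 2) = (O + (1/2)/12)/(-2 + W) = (O + (1/2)*(1/12))/(-2 + W) = (O + 1/24)/(-2 + W) = (1/24 + O)/(-2 + W))
R(-5)*(-105 + D(8, 12)) = -7*(-105 + (1/24 + 8)/(-2 + 12)) = -7*(-105 + (193/24)/10) = -7*(-105 + (1/10)*(193/24)) = -7*(-105 + 193/240) = -7*(-25007/240) = 175049/240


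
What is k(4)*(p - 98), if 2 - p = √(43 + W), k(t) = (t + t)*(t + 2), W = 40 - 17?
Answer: -4608 - 48*√66 ≈ -4998.0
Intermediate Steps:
W = 23
k(t) = 2*t*(2 + t) (k(t) = (2*t)*(2 + t) = 2*t*(2 + t))
p = 2 - √66 (p = 2 - √(43 + 23) = 2 - √66 ≈ -6.1240)
k(4)*(p - 98) = (2*4*(2 + 4))*((2 - √66) - 98) = (2*4*6)*(-96 - √66) = 48*(-96 - √66) = -4608 - 48*√66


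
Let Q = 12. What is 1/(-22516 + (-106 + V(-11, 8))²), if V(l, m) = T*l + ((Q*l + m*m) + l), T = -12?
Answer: -1/19707 ≈ -5.0743e-5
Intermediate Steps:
V(l, m) = l + m² (V(l, m) = -12*l + ((12*l + m*m) + l) = -12*l + ((12*l + m²) + l) = -12*l + ((m² + 12*l) + l) = -12*l + (m² + 13*l) = l + m²)
1/(-22516 + (-106 + V(-11, 8))²) = 1/(-22516 + (-106 + (-11 + 8²))²) = 1/(-22516 + (-106 + (-11 + 64))²) = 1/(-22516 + (-106 + 53)²) = 1/(-22516 + (-53)²) = 1/(-22516 + 2809) = 1/(-19707) = -1/19707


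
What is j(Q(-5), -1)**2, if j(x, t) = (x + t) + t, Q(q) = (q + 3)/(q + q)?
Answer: 81/25 ≈ 3.2400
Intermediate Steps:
Q(q) = (3 + q)/(2*q) (Q(q) = (3 + q)/((2*q)) = (3 + q)*(1/(2*q)) = (3 + q)/(2*q))
j(x, t) = x + 2*t (j(x, t) = (t + x) + t = x + 2*t)
j(Q(-5), -1)**2 = ((1/2)*(3 - 5)/(-5) + 2*(-1))**2 = ((1/2)*(-1/5)*(-2) - 2)**2 = (1/5 - 2)**2 = (-9/5)**2 = 81/25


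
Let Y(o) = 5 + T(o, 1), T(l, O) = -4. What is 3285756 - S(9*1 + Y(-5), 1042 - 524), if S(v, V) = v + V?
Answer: 3285228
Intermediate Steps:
Y(o) = 1 (Y(o) = 5 - 4 = 1)
S(v, V) = V + v
3285756 - S(9*1 + Y(-5), 1042 - 524) = 3285756 - ((1042 - 524) + (9*1 + 1)) = 3285756 - (518 + (9 + 1)) = 3285756 - (518 + 10) = 3285756 - 1*528 = 3285756 - 528 = 3285228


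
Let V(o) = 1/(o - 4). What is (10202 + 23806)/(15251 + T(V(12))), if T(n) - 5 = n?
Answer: 90688/40683 ≈ 2.2291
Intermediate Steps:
V(o) = 1/(-4 + o)
T(n) = 5 + n
(10202 + 23806)/(15251 + T(V(12))) = (10202 + 23806)/(15251 + (5 + 1/(-4 + 12))) = 34008/(15251 + (5 + 1/8)) = 34008/(15251 + (5 + ⅛)) = 34008/(15251 + 41/8) = 34008/(122049/8) = 34008*(8/122049) = 90688/40683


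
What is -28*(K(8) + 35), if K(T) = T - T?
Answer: -980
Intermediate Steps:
K(T) = 0
-28*(K(8) + 35) = -28*(0 + 35) = -28*35 = -980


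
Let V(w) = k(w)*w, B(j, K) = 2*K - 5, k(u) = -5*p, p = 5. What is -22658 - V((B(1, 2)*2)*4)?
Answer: -22858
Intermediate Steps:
k(u) = -25 (k(u) = -5*5 = -25)
B(j, K) = -5 + 2*K
V(w) = -25*w
-22658 - V((B(1, 2)*2)*4) = -22658 - (-25)*((-5 + 2*2)*2)*4 = -22658 - (-25)*((-5 + 4)*2)*4 = -22658 - (-25)*-1*2*4 = -22658 - (-25)*(-2*4) = -22658 - (-25)*(-8) = -22658 - 1*200 = -22658 - 200 = -22858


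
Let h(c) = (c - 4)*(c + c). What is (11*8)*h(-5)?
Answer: 7920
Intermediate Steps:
h(c) = 2*c*(-4 + c) (h(c) = (-4 + c)*(2*c) = 2*c*(-4 + c))
(11*8)*h(-5) = (11*8)*(2*(-5)*(-4 - 5)) = 88*(2*(-5)*(-9)) = 88*90 = 7920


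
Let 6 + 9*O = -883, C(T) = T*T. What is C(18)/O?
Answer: -2916/889 ≈ -3.2801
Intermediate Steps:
C(T) = T²
O = -889/9 (O = -⅔ + (⅑)*(-883) = -⅔ - 883/9 = -889/9 ≈ -98.778)
C(18)/O = 18²/(-889/9) = 324*(-9/889) = -2916/889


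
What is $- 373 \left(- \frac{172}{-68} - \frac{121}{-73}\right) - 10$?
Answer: $- \frac{1950518}{1241} \approx -1571.7$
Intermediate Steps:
$- 373 \left(- \frac{172}{-68} - \frac{121}{-73}\right) - 10 = - 373 \left(\left(-172\right) \left(- \frac{1}{68}\right) - - \frac{121}{73}\right) - 10 = - 373 \left(\frac{43}{17} + \frac{121}{73}\right) - 10 = \left(-373\right) \frac{5196}{1241} - 10 = - \frac{1938108}{1241} - 10 = - \frac{1950518}{1241}$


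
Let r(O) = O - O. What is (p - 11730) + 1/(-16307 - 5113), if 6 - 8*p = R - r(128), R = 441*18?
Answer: -272494531/21420 ≈ -12722.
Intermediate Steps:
r(O) = 0
R = 7938
p = -1983/2 (p = 3/4 - (7938 - 1*0)/8 = 3/4 - (7938 + 0)/8 = 3/4 - 1/8*7938 = 3/4 - 3969/4 = -1983/2 ≈ -991.50)
(p - 11730) + 1/(-16307 - 5113) = (-1983/2 - 11730) + 1/(-16307 - 5113) = -25443/2 + 1/(-21420) = -25443/2 - 1/21420 = -272494531/21420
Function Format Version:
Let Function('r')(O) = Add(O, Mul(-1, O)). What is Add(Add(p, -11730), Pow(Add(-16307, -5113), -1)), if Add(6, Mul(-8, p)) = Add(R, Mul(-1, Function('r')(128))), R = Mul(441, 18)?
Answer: Rational(-272494531, 21420) ≈ -12722.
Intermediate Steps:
Function('r')(O) = 0
R = 7938
p = Rational(-1983, 2) (p = Add(Rational(3, 4), Mul(Rational(-1, 8), Add(7938, Mul(-1, 0)))) = Add(Rational(3, 4), Mul(Rational(-1, 8), Add(7938, 0))) = Add(Rational(3, 4), Mul(Rational(-1, 8), 7938)) = Add(Rational(3, 4), Rational(-3969, 4)) = Rational(-1983, 2) ≈ -991.50)
Add(Add(p, -11730), Pow(Add(-16307, -5113), -1)) = Add(Add(Rational(-1983, 2), -11730), Pow(Add(-16307, -5113), -1)) = Add(Rational(-25443, 2), Pow(-21420, -1)) = Add(Rational(-25443, 2), Rational(-1, 21420)) = Rational(-272494531, 21420)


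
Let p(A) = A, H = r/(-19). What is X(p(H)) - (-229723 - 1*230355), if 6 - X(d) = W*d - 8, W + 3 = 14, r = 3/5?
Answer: 43708773/95 ≈ 4.6009e+5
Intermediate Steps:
r = ⅗ (r = 3*(⅕) = ⅗ ≈ 0.60000)
W = 11 (W = -3 + 14 = 11)
H = -3/95 (H = (⅗)/(-19) = (⅗)*(-1/19) = -3/95 ≈ -0.031579)
X(d) = 14 - 11*d (X(d) = 6 - (11*d - 8) = 6 - (-8 + 11*d) = 6 + (8 - 11*d) = 14 - 11*d)
X(p(H)) - (-229723 - 1*230355) = (14 - 11*(-3/95)) - (-229723 - 1*230355) = (14 + 33/95) - (-229723 - 230355) = 1363/95 - 1*(-460078) = 1363/95 + 460078 = 43708773/95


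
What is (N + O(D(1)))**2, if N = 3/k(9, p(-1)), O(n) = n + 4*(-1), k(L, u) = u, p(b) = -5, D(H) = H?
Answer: 324/25 ≈ 12.960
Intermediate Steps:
O(n) = -4 + n (O(n) = n - 4 = -4 + n)
N = -3/5 (N = 3/(-5) = 3*(-1/5) = -3/5 ≈ -0.60000)
(N + O(D(1)))**2 = (-3/5 + (-4 + 1))**2 = (-3/5 - 3)**2 = (-18/5)**2 = 324/25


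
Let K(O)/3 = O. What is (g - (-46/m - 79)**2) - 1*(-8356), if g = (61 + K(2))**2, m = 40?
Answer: 2568391/400 ≈ 6421.0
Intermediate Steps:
K(O) = 3*O
g = 4489 (g = (61 + 3*2)**2 = (61 + 6)**2 = 67**2 = 4489)
(g - (-46/m - 79)**2) - 1*(-8356) = (4489 - (-46/40 - 79)**2) - 1*(-8356) = (4489 - (-46*1/40 - 79)**2) + 8356 = (4489 - (-23/20 - 79)**2) + 8356 = (4489 - (-1603/20)**2) + 8356 = (4489 - 1*2569609/400) + 8356 = (4489 - 2569609/400) + 8356 = -774009/400 + 8356 = 2568391/400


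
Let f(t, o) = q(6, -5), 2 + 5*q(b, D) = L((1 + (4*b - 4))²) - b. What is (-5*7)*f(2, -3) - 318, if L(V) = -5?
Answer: -227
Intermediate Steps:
q(b, D) = -7/5 - b/5 (q(b, D) = -⅖ + (-5 - b)/5 = -⅖ + (-1 - b/5) = -7/5 - b/5)
f(t, o) = -13/5 (f(t, o) = -7/5 - ⅕*6 = -7/5 - 6/5 = -13/5)
(-5*7)*f(2, -3) - 318 = -5*7*(-13/5) - 318 = -35*(-13/5) - 318 = 91 - 318 = -227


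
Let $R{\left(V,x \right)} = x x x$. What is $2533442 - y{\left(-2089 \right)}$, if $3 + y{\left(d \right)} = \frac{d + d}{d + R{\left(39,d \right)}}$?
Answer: $\frac{5527878185644}{2181961} \approx 2.5334 \cdot 10^{6}$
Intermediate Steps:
$R{\left(V,x \right)} = x^{3}$ ($R{\left(V,x \right)} = x^{2} x = x^{3}$)
$y{\left(d \right)} = -3 + \frac{2 d}{d + d^{3}}$ ($y{\left(d \right)} = -3 + \frac{d + d}{d + d^{3}} = -3 + \frac{2 d}{d + d^{3}}$)
$2533442 - y{\left(-2089 \right)} = 2533442 - \frac{-1 - 3 \left(-2089\right)^{2}}{1 + \left(-2089\right)^{2}} = 2533442 - \frac{-1 - 13091763}{1 + 4363921} = 2533442 - \frac{-1 - 13091763}{4363922} = 2533442 - \frac{1}{4363922} \left(-13091764\right) = 2533442 - - \frac{6545882}{2181961} = 2533442 + \frac{6545882}{2181961} = \frac{5527878185644}{2181961}$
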